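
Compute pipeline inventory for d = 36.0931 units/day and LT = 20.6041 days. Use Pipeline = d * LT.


Pipeline = 36.0931 * 20.6041 = 743.6658

743.6658 units


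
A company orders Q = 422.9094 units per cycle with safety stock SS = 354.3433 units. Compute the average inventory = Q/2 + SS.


Q/2 = 211.4547
Avg = 211.4547 + 354.3433 = 565.7980

565.7980 units


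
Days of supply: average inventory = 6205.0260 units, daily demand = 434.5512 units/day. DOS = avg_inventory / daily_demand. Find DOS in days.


DOS = 6205.0260 / 434.5512 = 14.2792

14.2792 days


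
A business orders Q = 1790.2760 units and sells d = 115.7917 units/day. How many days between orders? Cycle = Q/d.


Cycle = 1790.2760 / 115.7917 = 15.4612

15.4612 days


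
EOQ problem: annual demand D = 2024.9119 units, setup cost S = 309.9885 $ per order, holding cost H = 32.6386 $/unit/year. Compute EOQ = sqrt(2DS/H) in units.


2*D*S = 2 * 2024.9119 * 309.9885 = 1255398.8050
2*D*S/H = 38463.6230
EOQ = sqrt(38463.6230) = 196.1214

196.1214 units


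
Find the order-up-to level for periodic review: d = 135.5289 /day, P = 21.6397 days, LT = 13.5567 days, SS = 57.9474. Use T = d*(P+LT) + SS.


P + LT = 35.1964
d*(P+LT) = 135.5289 * 35.1964 = 4770.1294
T = 4770.1294 + 57.9474 = 4828.0768

4828.0768 units


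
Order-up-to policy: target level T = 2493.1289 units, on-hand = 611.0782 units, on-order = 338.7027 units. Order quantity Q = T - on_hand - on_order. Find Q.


Inventory position = OH + OO = 611.0782 + 338.7027 = 949.7809
Q = 2493.1289 - 949.7809 = 1543.3480

1543.3480 units


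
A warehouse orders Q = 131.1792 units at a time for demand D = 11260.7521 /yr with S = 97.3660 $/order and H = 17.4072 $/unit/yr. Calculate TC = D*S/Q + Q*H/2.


Ordering cost = D*S/Q = 8358.1421
Holding cost = Q*H/2 = 1141.7313
TC = 8358.1421 + 1141.7313 = 9499.8733

9499.8733 $/yr


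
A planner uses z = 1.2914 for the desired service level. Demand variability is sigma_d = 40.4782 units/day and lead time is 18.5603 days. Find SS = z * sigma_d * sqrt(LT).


sqrt(LT) = sqrt(18.5603) = 4.3082
SS = 1.2914 * 40.4782 * 4.3082 = 225.2032

225.2032 units


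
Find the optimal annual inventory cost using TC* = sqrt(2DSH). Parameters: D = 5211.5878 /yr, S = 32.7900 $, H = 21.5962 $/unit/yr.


2*D*S*H = 7381061.2946
TC* = sqrt(7381061.2946) = 2716.8109

2716.8109 $/yr


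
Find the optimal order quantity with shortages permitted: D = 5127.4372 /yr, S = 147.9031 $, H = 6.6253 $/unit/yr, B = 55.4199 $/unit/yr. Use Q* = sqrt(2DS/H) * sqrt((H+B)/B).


sqrt(2DS/H) = 478.4660
sqrt((H+B)/B) = 1.0581
Q* = 478.4660 * 1.0581 = 506.2584

506.2584 units


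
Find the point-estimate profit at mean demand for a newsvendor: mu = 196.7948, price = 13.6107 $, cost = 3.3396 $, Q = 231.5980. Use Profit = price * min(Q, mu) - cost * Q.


Sales at mu = min(231.5980, 196.7948) = 196.7948
Revenue = 13.6107 * 196.7948 = 2678.5150
Total cost = 3.3396 * 231.5980 = 773.4447
Profit = 2678.5150 - 773.4447 = 1905.0703

1905.0703 $


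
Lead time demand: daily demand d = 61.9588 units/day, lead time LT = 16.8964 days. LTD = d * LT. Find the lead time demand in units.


LTD = 61.9588 * 16.8964 = 1046.8807

1046.8807 units


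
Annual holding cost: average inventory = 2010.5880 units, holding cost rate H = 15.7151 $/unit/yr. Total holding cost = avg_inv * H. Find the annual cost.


Cost = 2010.5880 * 15.7151 = 31596.5915

31596.5915 $/yr


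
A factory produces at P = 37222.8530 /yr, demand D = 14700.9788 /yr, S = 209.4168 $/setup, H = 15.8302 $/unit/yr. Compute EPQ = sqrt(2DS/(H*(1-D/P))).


1 - D/P = 1 - 0.3949 = 0.6051
H*(1-D/P) = 9.5781
2DS = 6157263.8743
EPQ = sqrt(642845.3297) = 801.7764

801.7764 units


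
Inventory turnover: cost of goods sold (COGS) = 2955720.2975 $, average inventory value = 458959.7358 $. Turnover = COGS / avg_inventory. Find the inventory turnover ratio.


Turnover = 2955720.2975 / 458959.7358 = 6.4400

6.4400


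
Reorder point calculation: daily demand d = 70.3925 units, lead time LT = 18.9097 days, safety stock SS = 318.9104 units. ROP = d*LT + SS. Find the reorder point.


d*LT = 70.3925 * 18.9097 = 1331.1011
ROP = 1331.1011 + 318.9104 = 1650.0115

1650.0115 units


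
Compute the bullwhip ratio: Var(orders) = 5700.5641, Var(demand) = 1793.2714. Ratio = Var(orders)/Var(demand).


BW = 5700.5641 / 1793.2714 = 3.1789

3.1789


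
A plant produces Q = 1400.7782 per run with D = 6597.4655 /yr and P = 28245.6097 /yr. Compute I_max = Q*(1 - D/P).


D/P = 0.2336
1 - D/P = 0.7664
I_max = 1400.7782 * 0.7664 = 1073.5916

1073.5916 units


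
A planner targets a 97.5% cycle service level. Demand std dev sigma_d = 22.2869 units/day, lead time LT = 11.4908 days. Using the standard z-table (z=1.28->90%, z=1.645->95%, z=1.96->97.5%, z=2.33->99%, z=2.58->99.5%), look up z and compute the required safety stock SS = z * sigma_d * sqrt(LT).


From the table, SL = 97.5% corresponds to z = 1.96
sqrt(LT) = sqrt(11.4908) = 3.3898
SS = 1.96 * 22.2869 * 3.3898 = 148.0747

148.0747 units


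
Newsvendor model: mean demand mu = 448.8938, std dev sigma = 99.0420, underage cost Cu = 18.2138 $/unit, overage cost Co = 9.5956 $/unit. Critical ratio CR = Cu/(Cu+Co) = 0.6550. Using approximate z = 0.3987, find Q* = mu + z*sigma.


CR = Cu/(Cu+Co) = 18.2138/(18.2138+9.5956) = 0.6550
z = 0.3987
Q* = 448.8938 + 0.3987 * 99.0420 = 488.3818

488.3818 units


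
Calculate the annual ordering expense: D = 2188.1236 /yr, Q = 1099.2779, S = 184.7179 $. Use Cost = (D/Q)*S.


Number of orders = D/Q = 1.9905
Cost = 1.9905 * 184.7179 = 367.6828

367.6828 $/yr


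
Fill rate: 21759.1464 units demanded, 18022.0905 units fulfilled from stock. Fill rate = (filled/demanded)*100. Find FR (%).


FR = 18022.0905 / 21759.1464 * 100 = 82.8254

82.8254%


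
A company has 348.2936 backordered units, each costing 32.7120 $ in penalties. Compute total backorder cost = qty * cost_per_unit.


Total = 348.2936 * 32.7120 = 11393.3802

11393.3802 $


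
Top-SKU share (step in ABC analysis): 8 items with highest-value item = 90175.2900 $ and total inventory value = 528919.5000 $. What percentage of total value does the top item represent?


Top item = 90175.2900
Total = 528919.5000
Percentage = 90175.2900 / 528919.5000 * 100 = 17.0490

17.0490%


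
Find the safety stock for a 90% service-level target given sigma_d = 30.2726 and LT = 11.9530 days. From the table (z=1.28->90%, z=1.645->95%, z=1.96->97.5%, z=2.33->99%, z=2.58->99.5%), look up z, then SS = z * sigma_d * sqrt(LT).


From the table, SL = 90% corresponds to z = 1.28
sqrt(LT) = sqrt(11.9530) = 3.4573
SS = 1.28 * 30.2726 * 3.4573 = 133.9671

133.9671 units


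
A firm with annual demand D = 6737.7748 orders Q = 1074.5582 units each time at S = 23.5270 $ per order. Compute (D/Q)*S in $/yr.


Number of orders = D/Q = 6.2703
Cost = 6.2703 * 23.5270 = 147.5207

147.5207 $/yr


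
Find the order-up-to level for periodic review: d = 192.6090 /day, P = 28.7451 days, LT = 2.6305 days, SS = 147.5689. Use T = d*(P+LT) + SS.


P + LT = 31.3756
d*(P+LT) = 192.6090 * 31.3756 = 6043.2229
T = 6043.2229 + 147.5689 = 6190.7918

6190.7918 units


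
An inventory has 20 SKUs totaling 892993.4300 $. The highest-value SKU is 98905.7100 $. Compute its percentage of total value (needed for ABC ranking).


Top item = 98905.7100
Total = 892993.4300
Percentage = 98905.7100 / 892993.4300 * 100 = 11.0757

11.0757%


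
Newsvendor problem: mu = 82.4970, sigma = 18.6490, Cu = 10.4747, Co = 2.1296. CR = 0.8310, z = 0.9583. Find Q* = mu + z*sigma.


CR = Cu/(Cu+Co) = 10.4747/(10.4747+2.1296) = 0.8310
z = 0.9583
Q* = 82.4970 + 0.9583 * 18.6490 = 100.3683

100.3683 units


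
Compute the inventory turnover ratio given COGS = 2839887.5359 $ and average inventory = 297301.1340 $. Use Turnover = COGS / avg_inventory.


Turnover = 2839887.5359 / 297301.1340 = 9.5522

9.5522


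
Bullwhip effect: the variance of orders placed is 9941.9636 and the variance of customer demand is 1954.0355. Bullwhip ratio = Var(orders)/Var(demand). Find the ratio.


BW = 9941.9636 / 1954.0355 = 5.0879

5.0879


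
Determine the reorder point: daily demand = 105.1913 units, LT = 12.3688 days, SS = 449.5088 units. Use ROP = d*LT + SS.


d*LT = 105.1913 * 12.3688 = 1301.0902
ROP = 1301.0902 + 449.5088 = 1750.5990

1750.5990 units


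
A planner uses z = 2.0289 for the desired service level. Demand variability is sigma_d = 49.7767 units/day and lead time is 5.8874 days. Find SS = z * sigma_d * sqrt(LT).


sqrt(LT) = sqrt(5.8874) = 2.4264
SS = 2.0289 * 49.7767 * 2.4264 = 245.0465

245.0465 units


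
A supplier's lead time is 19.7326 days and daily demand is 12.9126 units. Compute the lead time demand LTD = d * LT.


LTD = 12.9126 * 19.7326 = 254.7992

254.7992 units


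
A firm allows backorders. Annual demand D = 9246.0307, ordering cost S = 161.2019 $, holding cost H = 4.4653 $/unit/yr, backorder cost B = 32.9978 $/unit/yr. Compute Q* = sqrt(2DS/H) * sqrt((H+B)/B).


sqrt(2DS/H) = 817.0571
sqrt((H+B)/B) = 1.0655
Q* = 817.0571 * 1.0655 = 870.5862

870.5862 units


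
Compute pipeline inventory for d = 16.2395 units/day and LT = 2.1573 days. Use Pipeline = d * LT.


Pipeline = 16.2395 * 2.1573 = 35.0335

35.0335 units


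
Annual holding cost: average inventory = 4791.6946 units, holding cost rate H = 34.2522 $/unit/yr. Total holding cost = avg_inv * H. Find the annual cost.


Cost = 4791.6946 * 34.2522 = 164126.0818

164126.0818 $/yr


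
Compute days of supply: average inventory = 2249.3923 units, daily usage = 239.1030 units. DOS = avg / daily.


DOS = 2249.3923 / 239.1030 = 9.4076

9.4076 days


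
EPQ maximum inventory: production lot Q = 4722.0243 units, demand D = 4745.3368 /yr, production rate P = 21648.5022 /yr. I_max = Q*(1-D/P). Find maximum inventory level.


D/P = 0.2192
1 - D/P = 0.7808
I_max = 4722.0243 * 0.7808 = 3686.9598

3686.9598 units


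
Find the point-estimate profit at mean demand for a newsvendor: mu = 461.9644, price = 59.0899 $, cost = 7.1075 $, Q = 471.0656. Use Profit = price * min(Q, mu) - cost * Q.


Sales at mu = min(471.0656, 461.9644) = 461.9644
Revenue = 59.0899 * 461.9644 = 27297.4302
Total cost = 7.1075 * 471.0656 = 3348.0988
Profit = 27297.4302 - 3348.0988 = 23949.3314

23949.3314 $


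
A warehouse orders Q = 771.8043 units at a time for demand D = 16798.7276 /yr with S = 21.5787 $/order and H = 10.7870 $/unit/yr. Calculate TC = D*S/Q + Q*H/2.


Ordering cost = D*S/Q = 469.6718
Holding cost = Q*H/2 = 4162.7265
TC = 469.6718 + 4162.7265 = 4632.3983

4632.3983 $/yr


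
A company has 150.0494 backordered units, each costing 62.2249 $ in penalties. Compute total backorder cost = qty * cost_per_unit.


Total = 150.0494 * 62.2249 = 9336.8089

9336.8089 $


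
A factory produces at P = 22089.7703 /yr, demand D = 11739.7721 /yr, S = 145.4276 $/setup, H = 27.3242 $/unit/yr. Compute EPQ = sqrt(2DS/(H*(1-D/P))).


1 - D/P = 1 - 0.5315 = 0.4685
H*(1-D/P) = 12.8026
2DS = 3414573.7621
EPQ = sqrt(266710.4112) = 516.4401

516.4401 units


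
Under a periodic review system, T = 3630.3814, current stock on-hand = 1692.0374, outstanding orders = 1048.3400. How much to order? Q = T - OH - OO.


Inventory position = OH + OO = 1692.0374 + 1048.3400 = 2740.3774
Q = 3630.3814 - 2740.3774 = 890.0040

890.0040 units


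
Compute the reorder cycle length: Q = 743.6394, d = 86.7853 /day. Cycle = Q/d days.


Cycle = 743.6394 / 86.7853 = 8.5687

8.5687 days


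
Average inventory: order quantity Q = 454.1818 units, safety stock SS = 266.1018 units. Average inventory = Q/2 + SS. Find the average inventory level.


Q/2 = 227.0909
Avg = 227.0909 + 266.1018 = 493.1927

493.1927 units


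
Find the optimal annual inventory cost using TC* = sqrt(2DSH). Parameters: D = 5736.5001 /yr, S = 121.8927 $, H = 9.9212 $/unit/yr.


2*D*S*H = 13874549.8870
TC* = sqrt(13874549.8870) = 3724.8557

3724.8557 $/yr


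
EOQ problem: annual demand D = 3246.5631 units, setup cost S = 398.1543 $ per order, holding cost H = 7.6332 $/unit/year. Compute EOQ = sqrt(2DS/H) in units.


2*D*S = 2 * 3246.5631 * 398.1543 = 2585266.1170
2*D*S/H = 338687.0666
EOQ = sqrt(338687.0666) = 581.9683

581.9683 units


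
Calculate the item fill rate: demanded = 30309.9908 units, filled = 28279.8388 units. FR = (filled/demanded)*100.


FR = 28279.8388 / 30309.9908 * 100 = 93.3020

93.3020%


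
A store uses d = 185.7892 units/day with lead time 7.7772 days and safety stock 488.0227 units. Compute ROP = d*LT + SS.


d*LT = 185.7892 * 7.7772 = 1444.9198
ROP = 1444.9198 + 488.0227 = 1932.9425

1932.9425 units


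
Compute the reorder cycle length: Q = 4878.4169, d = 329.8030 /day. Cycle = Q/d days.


Cycle = 4878.4169 / 329.8030 = 14.7919

14.7919 days


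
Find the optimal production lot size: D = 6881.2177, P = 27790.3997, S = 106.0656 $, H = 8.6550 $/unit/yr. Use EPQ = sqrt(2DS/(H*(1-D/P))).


1 - D/P = 1 - 0.2476 = 0.7524
H*(1-D/P) = 6.5119
2DS = 1459720.9682
EPQ = sqrt(224161.2422) = 473.4567

473.4567 units


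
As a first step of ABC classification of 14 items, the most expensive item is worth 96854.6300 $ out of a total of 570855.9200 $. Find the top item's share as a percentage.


Top item = 96854.6300
Total = 570855.9200
Percentage = 96854.6300 / 570855.9200 * 100 = 16.9666

16.9666%


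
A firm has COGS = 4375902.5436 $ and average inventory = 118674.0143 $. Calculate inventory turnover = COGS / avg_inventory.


Turnover = 4375902.5436 / 118674.0143 = 36.8733

36.8733


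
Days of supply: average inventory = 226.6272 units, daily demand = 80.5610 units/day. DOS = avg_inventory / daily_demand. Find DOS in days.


DOS = 226.6272 / 80.5610 = 2.8131

2.8131 days


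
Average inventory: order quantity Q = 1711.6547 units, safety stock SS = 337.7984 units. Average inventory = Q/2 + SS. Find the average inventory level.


Q/2 = 855.8274
Avg = 855.8274 + 337.7984 = 1193.6258

1193.6258 units


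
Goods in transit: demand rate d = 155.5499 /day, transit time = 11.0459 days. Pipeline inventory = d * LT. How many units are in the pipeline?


Pipeline = 155.5499 * 11.0459 = 1718.1886

1718.1886 units


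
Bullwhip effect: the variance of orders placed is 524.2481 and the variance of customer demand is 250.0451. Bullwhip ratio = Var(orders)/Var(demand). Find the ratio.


BW = 524.2481 / 250.0451 = 2.0966

2.0966


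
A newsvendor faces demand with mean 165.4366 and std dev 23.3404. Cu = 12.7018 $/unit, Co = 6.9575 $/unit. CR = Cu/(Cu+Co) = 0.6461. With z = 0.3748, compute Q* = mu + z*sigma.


CR = Cu/(Cu+Co) = 12.7018/(12.7018+6.9575) = 0.6461
z = 0.3748
Q* = 165.4366 + 0.3748 * 23.3404 = 174.1846

174.1846 units


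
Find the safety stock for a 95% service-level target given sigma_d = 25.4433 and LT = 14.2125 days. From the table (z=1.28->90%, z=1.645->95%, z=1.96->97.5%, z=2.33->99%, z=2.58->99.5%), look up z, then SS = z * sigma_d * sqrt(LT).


From the table, SL = 95% corresponds to z = 1.645
sqrt(LT) = sqrt(14.2125) = 3.7699
SS = 1.645 * 25.4433 * 3.7699 = 157.7882

157.7882 units


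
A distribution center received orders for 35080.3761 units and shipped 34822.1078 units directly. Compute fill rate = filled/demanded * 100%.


FR = 34822.1078 / 35080.3761 * 100 = 99.2638

99.2638%


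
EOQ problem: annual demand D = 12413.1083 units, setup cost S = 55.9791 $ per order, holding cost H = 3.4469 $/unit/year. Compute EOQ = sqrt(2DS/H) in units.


2*D*S = 2 * 12413.1083 * 55.9791 = 1389749.2617
2*D*S/H = 403188.1580
EOQ = sqrt(403188.1580) = 634.9710

634.9710 units


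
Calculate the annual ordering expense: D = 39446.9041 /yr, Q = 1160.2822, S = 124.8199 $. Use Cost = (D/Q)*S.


Number of orders = D/Q = 33.9977
Cost = 33.9977 * 124.8199 = 4243.5871

4243.5871 $/yr


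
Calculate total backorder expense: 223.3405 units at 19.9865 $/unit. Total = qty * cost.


Total = 223.3405 * 19.9865 = 4463.7949

4463.7949 $


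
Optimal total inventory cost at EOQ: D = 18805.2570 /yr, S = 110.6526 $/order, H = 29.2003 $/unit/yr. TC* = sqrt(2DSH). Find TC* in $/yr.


2*D*S*H = 121522922.4243
TC* = sqrt(121522922.4243) = 11023.7436

11023.7436 $/yr


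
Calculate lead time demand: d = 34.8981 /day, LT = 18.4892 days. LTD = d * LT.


LTD = 34.8981 * 18.4892 = 645.2380

645.2380 units


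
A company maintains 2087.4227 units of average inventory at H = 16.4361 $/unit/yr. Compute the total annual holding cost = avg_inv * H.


Cost = 2087.4227 * 16.4361 = 34309.0882

34309.0882 $/yr


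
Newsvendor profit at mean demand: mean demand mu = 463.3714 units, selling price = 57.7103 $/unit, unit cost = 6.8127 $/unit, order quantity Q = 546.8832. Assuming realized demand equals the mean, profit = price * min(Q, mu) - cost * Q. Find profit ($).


Sales at mu = min(546.8832, 463.3714) = 463.3714
Revenue = 57.7103 * 463.3714 = 26741.3025
Total cost = 6.8127 * 546.8832 = 3725.7512
Profit = 26741.3025 - 3725.7512 = 23015.5513

23015.5513 $


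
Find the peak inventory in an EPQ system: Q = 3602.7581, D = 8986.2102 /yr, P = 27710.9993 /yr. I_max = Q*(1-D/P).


D/P = 0.3243
1 - D/P = 0.6757
I_max = 3602.7581 * 0.6757 = 2434.4443

2434.4443 units


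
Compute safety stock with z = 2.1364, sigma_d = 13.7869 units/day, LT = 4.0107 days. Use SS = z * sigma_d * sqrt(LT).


sqrt(LT) = sqrt(4.0107) = 2.0027
SS = 2.1364 * 13.7869 * 2.0027 = 58.9874

58.9874 units


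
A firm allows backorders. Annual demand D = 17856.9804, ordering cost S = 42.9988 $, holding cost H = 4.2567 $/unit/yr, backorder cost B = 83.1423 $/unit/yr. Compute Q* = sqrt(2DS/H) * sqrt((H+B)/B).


sqrt(2DS/H) = 600.6350
sqrt((H+B)/B) = 1.0253
Q* = 600.6350 * 1.0253 = 615.8187

615.8187 units


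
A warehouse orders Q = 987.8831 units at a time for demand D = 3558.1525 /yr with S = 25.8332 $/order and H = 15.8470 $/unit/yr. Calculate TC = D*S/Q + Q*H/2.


Ordering cost = D*S/Q = 93.0459
Holding cost = Q*H/2 = 7827.4917
TC = 93.0459 + 7827.4917 = 7920.5376

7920.5376 $/yr


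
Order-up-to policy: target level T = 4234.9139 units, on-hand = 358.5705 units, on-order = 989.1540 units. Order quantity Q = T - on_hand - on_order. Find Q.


Inventory position = OH + OO = 358.5705 + 989.1540 = 1347.7245
Q = 4234.9139 - 1347.7245 = 2887.1894

2887.1894 units


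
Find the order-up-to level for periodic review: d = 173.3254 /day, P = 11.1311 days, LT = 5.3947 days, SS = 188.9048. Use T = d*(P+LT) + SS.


P + LT = 16.5258
d*(P+LT) = 173.3254 * 16.5258 = 2864.3409
T = 2864.3409 + 188.9048 = 3053.2457

3053.2457 units


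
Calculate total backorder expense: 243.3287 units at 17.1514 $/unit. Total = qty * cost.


Total = 243.3287 * 17.1514 = 4173.4279

4173.4279 $


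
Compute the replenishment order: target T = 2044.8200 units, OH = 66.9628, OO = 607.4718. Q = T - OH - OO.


Inventory position = OH + OO = 66.9628 + 607.4718 = 674.4346
Q = 2044.8200 - 674.4346 = 1370.3854

1370.3854 units


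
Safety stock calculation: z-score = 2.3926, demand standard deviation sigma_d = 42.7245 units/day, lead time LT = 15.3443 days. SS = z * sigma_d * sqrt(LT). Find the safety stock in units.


sqrt(LT) = sqrt(15.3443) = 3.9172
SS = 2.3926 * 42.7245 * 3.9172 = 400.4245

400.4245 units


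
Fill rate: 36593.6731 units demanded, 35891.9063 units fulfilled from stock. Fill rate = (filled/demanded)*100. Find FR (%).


FR = 35891.9063 / 36593.6731 * 100 = 98.0823

98.0823%


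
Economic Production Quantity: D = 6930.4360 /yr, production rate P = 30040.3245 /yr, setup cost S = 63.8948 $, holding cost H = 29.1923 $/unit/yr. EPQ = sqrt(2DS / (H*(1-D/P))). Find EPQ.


1 - D/P = 1 - 0.2307 = 0.7693
H*(1-D/P) = 22.4575
2DS = 885637.6443
EPQ = sqrt(39436.1513) = 198.5854

198.5854 units


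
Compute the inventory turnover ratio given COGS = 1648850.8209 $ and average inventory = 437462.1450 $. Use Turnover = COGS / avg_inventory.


Turnover = 1648850.8209 / 437462.1450 = 3.7691

3.7691


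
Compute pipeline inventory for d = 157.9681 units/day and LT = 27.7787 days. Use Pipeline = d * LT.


Pipeline = 157.9681 * 27.7787 = 4388.1485

4388.1485 units


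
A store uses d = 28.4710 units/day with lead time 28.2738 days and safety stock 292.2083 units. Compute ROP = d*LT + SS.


d*LT = 28.4710 * 28.2738 = 804.9834
ROP = 804.9834 + 292.2083 = 1097.1917

1097.1917 units


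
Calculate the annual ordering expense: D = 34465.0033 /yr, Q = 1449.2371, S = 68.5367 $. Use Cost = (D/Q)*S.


Number of orders = D/Q = 23.7815
Cost = 23.7815 * 68.5367 = 1629.9042

1629.9042 $/yr


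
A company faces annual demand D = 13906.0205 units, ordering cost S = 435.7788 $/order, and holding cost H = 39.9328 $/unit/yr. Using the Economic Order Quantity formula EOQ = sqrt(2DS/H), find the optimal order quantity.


2*D*S = 2 * 13906.0205 * 435.7788 = 12119897.8525
2*D*S/H = 303507.3386
EOQ = sqrt(303507.3386) = 550.9150

550.9150 units


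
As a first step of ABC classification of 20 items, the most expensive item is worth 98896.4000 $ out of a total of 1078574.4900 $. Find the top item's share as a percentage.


Top item = 98896.4000
Total = 1078574.4900
Percentage = 98896.4000 / 1078574.4900 * 100 = 9.1692

9.1692%


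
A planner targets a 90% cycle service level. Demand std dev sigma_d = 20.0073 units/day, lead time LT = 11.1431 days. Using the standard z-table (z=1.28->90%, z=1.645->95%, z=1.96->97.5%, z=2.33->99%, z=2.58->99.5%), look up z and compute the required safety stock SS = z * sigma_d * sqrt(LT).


From the table, SL = 90% corresponds to z = 1.28
sqrt(LT) = sqrt(11.1431) = 3.3381
SS = 1.28 * 20.0073 * 3.3381 = 85.4873

85.4873 units


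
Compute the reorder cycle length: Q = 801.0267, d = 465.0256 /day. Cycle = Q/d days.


Cycle = 801.0267 / 465.0256 = 1.7225

1.7225 days


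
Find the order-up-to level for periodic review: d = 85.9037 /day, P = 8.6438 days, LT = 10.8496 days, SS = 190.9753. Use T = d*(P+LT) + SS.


P + LT = 19.4934
d*(P+LT) = 85.9037 * 19.4934 = 1674.5552
T = 1674.5552 + 190.9753 = 1865.5305

1865.5305 units


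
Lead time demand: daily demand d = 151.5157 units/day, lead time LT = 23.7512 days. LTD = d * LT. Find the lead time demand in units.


LTD = 151.5157 * 23.7512 = 3598.6797

3598.6797 units


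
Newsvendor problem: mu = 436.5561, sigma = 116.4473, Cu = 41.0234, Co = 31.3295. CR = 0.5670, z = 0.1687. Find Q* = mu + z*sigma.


CR = Cu/(Cu+Co) = 41.0234/(41.0234+31.3295) = 0.5670
z = 0.1687
Q* = 436.5561 + 0.1687 * 116.4473 = 456.2008

456.2008 units


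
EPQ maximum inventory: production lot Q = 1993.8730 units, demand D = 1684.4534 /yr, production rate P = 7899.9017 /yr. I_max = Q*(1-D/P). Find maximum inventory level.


D/P = 0.2132
1 - D/P = 0.7868
I_max = 1993.8730 * 0.7868 = 1568.7302

1568.7302 units


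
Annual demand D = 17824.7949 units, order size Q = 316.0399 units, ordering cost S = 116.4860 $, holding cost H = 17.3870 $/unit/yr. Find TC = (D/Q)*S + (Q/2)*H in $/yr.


Ordering cost = D*S/Q = 6569.8637
Holding cost = Q*H/2 = 2747.4929
TC = 6569.8637 + 2747.4929 = 9317.3565

9317.3565 $/yr


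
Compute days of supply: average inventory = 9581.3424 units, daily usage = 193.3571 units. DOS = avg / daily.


DOS = 9581.3424 / 193.3571 = 49.5526

49.5526 days


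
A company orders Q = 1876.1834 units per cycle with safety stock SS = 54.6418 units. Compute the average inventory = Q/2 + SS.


Q/2 = 938.0917
Avg = 938.0917 + 54.6418 = 992.7335

992.7335 units


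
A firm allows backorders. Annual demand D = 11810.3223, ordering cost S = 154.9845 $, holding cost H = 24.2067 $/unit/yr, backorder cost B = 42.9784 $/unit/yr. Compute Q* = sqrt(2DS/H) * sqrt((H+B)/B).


sqrt(2DS/H) = 388.8859
sqrt((H+B)/B) = 1.2503
Q* = 388.8859 * 1.2503 = 486.2208

486.2208 units


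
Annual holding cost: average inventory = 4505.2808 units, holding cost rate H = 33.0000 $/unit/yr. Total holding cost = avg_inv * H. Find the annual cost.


Cost = 4505.2808 * 33.0000 = 148674.2664

148674.2664 $/yr


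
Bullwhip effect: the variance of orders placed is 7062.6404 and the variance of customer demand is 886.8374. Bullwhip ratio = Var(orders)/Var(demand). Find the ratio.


BW = 7062.6404 / 886.8374 = 7.9639

7.9639


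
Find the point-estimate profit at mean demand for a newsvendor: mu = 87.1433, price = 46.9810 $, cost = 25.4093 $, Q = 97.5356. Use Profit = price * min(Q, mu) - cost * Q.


Sales at mu = min(97.5356, 87.1433) = 87.1433
Revenue = 46.9810 * 87.1433 = 4094.0794
Total cost = 25.4093 * 97.5356 = 2478.3113
Profit = 4094.0794 - 2478.3113 = 1615.7681

1615.7681 $


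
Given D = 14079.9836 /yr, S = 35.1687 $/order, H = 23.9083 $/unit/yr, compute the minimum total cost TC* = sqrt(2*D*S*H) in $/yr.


2*D*S*H = 23677571.4797
TC* = sqrt(23677571.4797) = 4865.9605

4865.9605 $/yr


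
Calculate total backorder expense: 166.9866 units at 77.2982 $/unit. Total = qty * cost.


Total = 166.9866 * 77.2982 = 12907.7636

12907.7636 $


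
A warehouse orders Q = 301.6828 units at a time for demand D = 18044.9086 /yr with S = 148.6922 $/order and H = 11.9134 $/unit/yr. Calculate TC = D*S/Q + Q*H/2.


Ordering cost = D*S/Q = 8893.9017
Holding cost = Q*H/2 = 1797.0339
TC = 8893.9017 + 1797.0339 = 10690.9356

10690.9356 $/yr


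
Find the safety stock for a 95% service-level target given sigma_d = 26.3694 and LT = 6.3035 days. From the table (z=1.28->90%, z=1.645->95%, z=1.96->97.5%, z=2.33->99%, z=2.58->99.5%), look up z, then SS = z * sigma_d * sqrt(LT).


From the table, SL = 95% corresponds to z = 1.645
sqrt(LT) = sqrt(6.3035) = 2.5107
SS = 1.645 * 26.3694 * 2.5107 = 108.9073

108.9073 units


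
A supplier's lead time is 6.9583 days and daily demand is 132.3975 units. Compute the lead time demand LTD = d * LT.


LTD = 132.3975 * 6.9583 = 921.2615

921.2615 units


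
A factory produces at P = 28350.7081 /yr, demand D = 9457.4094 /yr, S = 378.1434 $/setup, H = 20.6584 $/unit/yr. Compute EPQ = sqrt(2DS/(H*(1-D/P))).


1 - D/P = 1 - 0.3336 = 0.6664
H*(1-D/P) = 13.7670
2DS = 7152513.8914
EPQ = sqrt(519538.9921) = 720.7905

720.7905 units


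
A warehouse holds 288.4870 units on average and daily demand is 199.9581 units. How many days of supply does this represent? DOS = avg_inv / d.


DOS = 288.4870 / 199.9581 = 1.4427

1.4427 days


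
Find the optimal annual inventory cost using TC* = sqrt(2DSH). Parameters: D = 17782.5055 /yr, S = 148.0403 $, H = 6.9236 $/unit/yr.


2*D*S*H = 36453134.0914
TC* = sqrt(36453134.0914) = 6037.6431

6037.6431 $/yr


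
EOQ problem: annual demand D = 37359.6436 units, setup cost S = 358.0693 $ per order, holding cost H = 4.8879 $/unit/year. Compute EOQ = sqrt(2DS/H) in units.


2*D*S = 2 * 37359.6436 * 358.0693 = 26754682.8642
2*D*S/H = 5473655.9390
EOQ = sqrt(5473655.9390) = 2339.5846

2339.5846 units


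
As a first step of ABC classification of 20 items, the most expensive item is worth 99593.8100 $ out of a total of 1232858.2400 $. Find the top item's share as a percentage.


Top item = 99593.8100
Total = 1232858.2400
Percentage = 99593.8100 / 1232858.2400 * 100 = 8.0783

8.0783%


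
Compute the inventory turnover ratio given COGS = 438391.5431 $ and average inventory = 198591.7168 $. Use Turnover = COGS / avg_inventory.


Turnover = 438391.5431 / 198591.7168 = 2.2075

2.2075


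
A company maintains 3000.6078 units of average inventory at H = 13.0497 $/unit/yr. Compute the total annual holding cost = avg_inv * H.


Cost = 3000.6078 * 13.0497 = 39157.0316

39157.0316 $/yr


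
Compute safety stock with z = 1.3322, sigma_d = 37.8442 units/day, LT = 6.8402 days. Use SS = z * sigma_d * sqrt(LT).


sqrt(LT) = sqrt(6.8402) = 2.6154
SS = 1.3322 * 37.8442 * 2.6154 = 131.8570

131.8570 units


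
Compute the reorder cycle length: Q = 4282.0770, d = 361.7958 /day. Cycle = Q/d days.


Cycle = 4282.0770 / 361.7958 = 11.8356

11.8356 days


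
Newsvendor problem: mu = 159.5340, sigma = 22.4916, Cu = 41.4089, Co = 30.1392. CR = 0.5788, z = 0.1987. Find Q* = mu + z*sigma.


CR = Cu/(Cu+Co) = 41.4089/(41.4089+30.1392) = 0.5788
z = 0.1987
Q* = 159.5340 + 0.1987 * 22.4916 = 164.0031

164.0031 units


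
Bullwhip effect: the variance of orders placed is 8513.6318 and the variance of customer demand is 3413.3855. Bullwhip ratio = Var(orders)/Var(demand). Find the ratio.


BW = 8513.6318 / 3413.3855 = 2.4942

2.4942


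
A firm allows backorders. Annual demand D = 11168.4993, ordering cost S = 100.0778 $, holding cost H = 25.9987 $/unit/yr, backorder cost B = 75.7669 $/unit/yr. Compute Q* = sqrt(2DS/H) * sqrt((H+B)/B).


sqrt(2DS/H) = 293.2280
sqrt((H+B)/B) = 1.1589
Q* = 293.2280 * 1.1589 = 339.8335

339.8335 units


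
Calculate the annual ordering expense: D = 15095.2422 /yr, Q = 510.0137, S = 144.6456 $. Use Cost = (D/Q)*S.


Number of orders = D/Q = 29.5977
Cost = 29.5977 * 144.6456 = 4281.1798

4281.1798 $/yr


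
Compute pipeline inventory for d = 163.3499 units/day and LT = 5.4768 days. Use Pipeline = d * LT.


Pipeline = 163.3499 * 5.4768 = 894.6347

894.6347 units


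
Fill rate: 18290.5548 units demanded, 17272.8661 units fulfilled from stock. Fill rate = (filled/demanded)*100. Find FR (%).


FR = 17272.8661 / 18290.5548 * 100 = 94.4360

94.4360%


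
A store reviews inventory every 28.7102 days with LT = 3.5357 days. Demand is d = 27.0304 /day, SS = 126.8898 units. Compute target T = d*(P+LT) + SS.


P + LT = 32.2459
d*(P+LT) = 27.0304 * 32.2459 = 871.6196
T = 871.6196 + 126.8898 = 998.5094

998.5094 units


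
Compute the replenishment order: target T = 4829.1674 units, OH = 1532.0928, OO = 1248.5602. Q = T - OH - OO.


Inventory position = OH + OO = 1532.0928 + 1248.5602 = 2780.6530
Q = 4829.1674 - 2780.6530 = 2048.5144

2048.5144 units


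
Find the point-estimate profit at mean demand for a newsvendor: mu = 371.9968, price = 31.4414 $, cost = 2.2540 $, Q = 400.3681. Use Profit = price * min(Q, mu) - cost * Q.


Sales at mu = min(400.3681, 371.9968) = 371.9968
Revenue = 31.4414 * 371.9968 = 11696.1002
Total cost = 2.2540 * 400.3681 = 902.4297
Profit = 11696.1002 - 902.4297 = 10793.6705

10793.6705 $


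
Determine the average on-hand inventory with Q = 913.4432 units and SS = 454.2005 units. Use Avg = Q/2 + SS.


Q/2 = 456.7216
Avg = 456.7216 + 454.2005 = 910.9221

910.9221 units


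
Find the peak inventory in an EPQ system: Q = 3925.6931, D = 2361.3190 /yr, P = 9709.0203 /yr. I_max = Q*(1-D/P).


D/P = 0.2432
1 - D/P = 0.7568
I_max = 3925.6931 * 0.7568 = 2970.9301

2970.9301 units


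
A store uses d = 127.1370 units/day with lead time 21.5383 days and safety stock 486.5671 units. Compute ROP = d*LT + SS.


d*LT = 127.1370 * 21.5383 = 2738.3148
ROP = 2738.3148 + 486.5671 = 3224.8819

3224.8819 units


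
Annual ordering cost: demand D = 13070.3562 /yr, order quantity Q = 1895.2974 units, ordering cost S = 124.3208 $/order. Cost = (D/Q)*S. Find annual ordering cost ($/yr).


Number of orders = D/Q = 6.8962
Cost = 6.8962 * 124.3208 = 857.3415

857.3415 $/yr


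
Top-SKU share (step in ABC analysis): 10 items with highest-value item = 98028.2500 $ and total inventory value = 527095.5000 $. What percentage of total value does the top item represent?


Top item = 98028.2500
Total = 527095.5000
Percentage = 98028.2500 / 527095.5000 * 100 = 18.5978

18.5978%


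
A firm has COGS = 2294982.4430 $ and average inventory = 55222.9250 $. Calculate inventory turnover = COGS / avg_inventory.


Turnover = 2294982.4430 / 55222.9250 = 41.5585

41.5585


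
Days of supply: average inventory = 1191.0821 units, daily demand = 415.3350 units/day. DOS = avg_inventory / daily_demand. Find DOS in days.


DOS = 1191.0821 / 415.3350 = 2.8678

2.8678 days


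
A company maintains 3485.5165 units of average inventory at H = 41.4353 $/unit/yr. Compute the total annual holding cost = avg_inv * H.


Cost = 3485.5165 * 41.4353 = 144423.4218

144423.4218 $/yr


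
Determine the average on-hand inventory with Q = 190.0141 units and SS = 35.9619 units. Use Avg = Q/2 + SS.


Q/2 = 95.0071
Avg = 95.0071 + 35.9619 = 130.9690

130.9690 units


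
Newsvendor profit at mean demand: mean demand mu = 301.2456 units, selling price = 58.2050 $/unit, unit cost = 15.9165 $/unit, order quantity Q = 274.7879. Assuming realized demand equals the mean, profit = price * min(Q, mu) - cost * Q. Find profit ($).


Sales at mu = min(274.7879, 301.2456) = 274.7879
Revenue = 58.2050 * 274.7879 = 15994.0297
Total cost = 15.9165 * 274.7879 = 4373.6616
Profit = 15994.0297 - 4373.6616 = 11620.3681

11620.3681 $


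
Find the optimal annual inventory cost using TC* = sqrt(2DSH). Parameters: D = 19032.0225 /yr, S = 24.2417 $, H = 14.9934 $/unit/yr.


2*D*S*H = 13834967.3299
TC* = sqrt(13834967.3299) = 3719.5386

3719.5386 $/yr


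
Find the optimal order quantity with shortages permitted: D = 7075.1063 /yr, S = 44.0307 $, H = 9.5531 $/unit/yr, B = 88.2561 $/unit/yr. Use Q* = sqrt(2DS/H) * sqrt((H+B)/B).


sqrt(2DS/H) = 255.3801
sqrt((H+B)/B) = 1.0527
Q* = 255.3801 * 1.0527 = 268.8466

268.8466 units


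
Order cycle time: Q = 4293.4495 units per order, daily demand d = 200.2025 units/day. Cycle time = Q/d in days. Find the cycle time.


Cycle = 4293.4495 / 200.2025 = 21.4455

21.4455 days


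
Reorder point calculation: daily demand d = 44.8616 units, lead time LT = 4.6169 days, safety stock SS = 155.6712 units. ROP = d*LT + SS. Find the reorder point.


d*LT = 44.8616 * 4.6169 = 207.1215
ROP = 207.1215 + 155.6712 = 362.7927

362.7927 units


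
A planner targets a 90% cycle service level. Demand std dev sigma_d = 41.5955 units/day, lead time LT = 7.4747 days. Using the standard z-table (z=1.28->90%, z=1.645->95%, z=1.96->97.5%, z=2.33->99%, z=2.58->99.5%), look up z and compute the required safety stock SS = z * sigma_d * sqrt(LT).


From the table, SL = 90% corresponds to z = 1.28
sqrt(LT) = sqrt(7.4747) = 2.7340
SS = 1.28 * 41.5955 * 2.7340 = 145.5637

145.5637 units


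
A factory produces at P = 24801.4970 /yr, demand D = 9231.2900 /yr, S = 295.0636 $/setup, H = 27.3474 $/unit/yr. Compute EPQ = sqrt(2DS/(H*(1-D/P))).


1 - D/P = 1 - 0.3722 = 0.6278
H*(1-D/P) = 17.1685
2DS = 5447635.3201
EPQ = sqrt(317303.9606) = 563.2974

563.2974 units


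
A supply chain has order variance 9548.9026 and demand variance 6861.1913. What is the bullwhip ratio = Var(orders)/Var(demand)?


BW = 9548.9026 / 6861.1913 = 1.3917

1.3917


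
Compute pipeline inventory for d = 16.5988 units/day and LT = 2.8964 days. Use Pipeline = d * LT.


Pipeline = 16.5988 * 2.8964 = 48.0768

48.0768 units


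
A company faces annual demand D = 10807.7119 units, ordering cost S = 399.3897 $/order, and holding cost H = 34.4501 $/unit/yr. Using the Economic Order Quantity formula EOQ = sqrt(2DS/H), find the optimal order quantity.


2*D*S = 2 * 10807.7119 * 399.3897 = 8632977.6269
2*D*S/H = 250593.6885
EOQ = sqrt(250593.6885) = 500.5933

500.5933 units


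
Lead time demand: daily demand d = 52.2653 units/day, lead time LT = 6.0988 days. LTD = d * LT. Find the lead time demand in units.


LTD = 52.2653 * 6.0988 = 318.7556

318.7556 units


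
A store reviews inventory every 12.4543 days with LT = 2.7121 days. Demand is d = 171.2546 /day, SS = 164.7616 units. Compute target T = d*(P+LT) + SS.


P + LT = 15.1664
d*(P+LT) = 171.2546 * 15.1664 = 2597.3158
T = 2597.3158 + 164.7616 = 2762.0774

2762.0774 units


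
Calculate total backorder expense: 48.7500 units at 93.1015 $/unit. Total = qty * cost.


Total = 48.7500 * 93.1015 = 4538.6981

4538.6981 $


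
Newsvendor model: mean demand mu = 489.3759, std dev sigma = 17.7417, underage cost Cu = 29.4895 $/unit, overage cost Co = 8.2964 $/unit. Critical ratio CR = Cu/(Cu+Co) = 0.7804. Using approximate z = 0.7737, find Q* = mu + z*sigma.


CR = Cu/(Cu+Co) = 29.4895/(29.4895+8.2964) = 0.7804
z = 0.7737
Q* = 489.3759 + 0.7737 * 17.7417 = 503.1027

503.1027 units


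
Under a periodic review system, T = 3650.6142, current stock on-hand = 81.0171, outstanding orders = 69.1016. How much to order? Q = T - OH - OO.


Inventory position = OH + OO = 81.0171 + 69.1016 = 150.1187
Q = 3650.6142 - 150.1187 = 3500.4955

3500.4955 units


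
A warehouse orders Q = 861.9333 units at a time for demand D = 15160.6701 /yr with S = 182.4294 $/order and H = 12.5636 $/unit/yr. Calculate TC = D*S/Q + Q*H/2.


Ordering cost = D*S/Q = 3208.7772
Holding cost = Q*H/2 = 5414.4926
TC = 3208.7772 + 5414.4926 = 8623.2698

8623.2698 $/yr


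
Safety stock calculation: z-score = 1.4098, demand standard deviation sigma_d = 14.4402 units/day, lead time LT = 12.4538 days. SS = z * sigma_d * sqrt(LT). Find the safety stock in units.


sqrt(LT) = sqrt(12.4538) = 3.5290
SS = 1.4098 * 14.4402 * 3.5290 = 71.8425

71.8425 units


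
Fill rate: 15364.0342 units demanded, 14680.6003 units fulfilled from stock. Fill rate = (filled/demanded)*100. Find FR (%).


FR = 14680.6003 / 15364.0342 * 100 = 95.5517

95.5517%


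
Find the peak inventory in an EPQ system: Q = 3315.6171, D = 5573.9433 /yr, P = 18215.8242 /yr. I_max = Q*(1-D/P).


D/P = 0.3060
1 - D/P = 0.6940
I_max = 3315.6171 * 0.6940 = 2301.0563

2301.0563 units


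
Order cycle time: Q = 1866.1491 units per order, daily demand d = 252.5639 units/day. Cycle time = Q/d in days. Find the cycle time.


Cycle = 1866.1491 / 252.5639 = 7.3888

7.3888 days


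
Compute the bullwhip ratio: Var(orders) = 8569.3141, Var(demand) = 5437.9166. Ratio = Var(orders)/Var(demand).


BW = 8569.3141 / 5437.9166 = 1.5758

1.5758


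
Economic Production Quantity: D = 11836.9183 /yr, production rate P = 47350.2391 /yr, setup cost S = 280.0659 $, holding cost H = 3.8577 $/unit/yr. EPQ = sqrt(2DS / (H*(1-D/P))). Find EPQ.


1 - D/P = 1 - 0.2500 = 0.7500
H*(1-D/P) = 2.8933
2DS = 6630234.3538
EPQ = sqrt(2291560.4608) = 1513.7901

1513.7901 units


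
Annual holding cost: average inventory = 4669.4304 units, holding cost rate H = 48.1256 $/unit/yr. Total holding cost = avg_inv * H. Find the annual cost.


Cost = 4669.4304 * 48.1256 = 224719.1397

224719.1397 $/yr


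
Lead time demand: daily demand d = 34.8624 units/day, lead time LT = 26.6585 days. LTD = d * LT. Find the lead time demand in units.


LTD = 34.8624 * 26.6585 = 929.3793

929.3793 units


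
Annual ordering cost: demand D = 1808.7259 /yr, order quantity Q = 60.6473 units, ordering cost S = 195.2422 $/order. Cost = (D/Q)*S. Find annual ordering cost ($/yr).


Number of orders = D/Q = 29.8237
Cost = 29.8237 * 195.2422 = 5822.8416

5822.8416 $/yr


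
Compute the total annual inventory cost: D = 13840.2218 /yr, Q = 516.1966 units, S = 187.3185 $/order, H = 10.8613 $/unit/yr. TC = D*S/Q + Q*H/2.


Ordering cost = D*S/Q = 5022.3686
Holding cost = Q*H/2 = 2803.2831
TC = 5022.3686 + 2803.2831 = 7825.6517

7825.6517 $/yr


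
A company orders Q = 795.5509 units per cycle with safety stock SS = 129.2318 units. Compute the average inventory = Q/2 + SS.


Q/2 = 397.7754
Avg = 397.7754 + 129.2318 = 527.0072

527.0072 units


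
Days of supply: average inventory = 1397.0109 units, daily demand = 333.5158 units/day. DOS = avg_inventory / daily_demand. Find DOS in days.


DOS = 1397.0109 / 333.5158 = 4.1887

4.1887 days


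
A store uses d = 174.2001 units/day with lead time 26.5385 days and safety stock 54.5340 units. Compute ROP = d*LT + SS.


d*LT = 174.2001 * 26.5385 = 4623.0094
ROP = 4623.0094 + 54.5340 = 4677.5434

4677.5434 units
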